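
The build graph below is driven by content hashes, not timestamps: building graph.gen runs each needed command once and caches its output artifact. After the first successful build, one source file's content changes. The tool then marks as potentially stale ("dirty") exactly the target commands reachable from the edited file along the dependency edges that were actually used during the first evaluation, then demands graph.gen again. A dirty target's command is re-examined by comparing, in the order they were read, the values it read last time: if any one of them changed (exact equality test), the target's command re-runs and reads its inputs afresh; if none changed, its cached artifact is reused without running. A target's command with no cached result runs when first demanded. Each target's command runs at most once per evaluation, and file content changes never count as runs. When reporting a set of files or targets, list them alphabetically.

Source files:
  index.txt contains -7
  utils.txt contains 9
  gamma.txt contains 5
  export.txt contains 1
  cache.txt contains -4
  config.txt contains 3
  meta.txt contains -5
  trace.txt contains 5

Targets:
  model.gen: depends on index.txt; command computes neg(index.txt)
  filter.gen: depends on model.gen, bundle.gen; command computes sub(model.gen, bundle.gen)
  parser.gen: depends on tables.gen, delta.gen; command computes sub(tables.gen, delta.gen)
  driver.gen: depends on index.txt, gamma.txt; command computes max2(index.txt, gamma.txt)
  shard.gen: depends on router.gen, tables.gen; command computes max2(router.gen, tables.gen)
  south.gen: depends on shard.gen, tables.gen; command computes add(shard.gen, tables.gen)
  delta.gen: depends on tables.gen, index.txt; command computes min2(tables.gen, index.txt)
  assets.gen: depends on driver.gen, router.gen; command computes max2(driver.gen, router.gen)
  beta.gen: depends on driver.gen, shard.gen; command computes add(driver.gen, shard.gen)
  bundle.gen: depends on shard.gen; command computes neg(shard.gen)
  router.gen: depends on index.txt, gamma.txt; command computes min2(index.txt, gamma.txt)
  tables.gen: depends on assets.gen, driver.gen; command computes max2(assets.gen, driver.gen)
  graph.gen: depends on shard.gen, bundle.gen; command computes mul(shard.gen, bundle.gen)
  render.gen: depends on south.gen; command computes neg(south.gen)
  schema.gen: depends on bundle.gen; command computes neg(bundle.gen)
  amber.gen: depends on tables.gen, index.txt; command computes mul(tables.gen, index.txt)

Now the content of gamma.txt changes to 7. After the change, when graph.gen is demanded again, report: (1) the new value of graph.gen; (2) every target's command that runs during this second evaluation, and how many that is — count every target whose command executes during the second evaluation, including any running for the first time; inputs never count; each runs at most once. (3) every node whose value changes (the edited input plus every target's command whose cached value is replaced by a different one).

Initial pass — values computed on the first demand:
  driver.gen = max2(-7, 5) = 5
  router.gen = min2(-7, 5) = -7
  assets.gen = max2(5, -7) = 5
  tables.gen = max2(5, 5) = 5
  shard.gen = max2(-7, 5) = 5
  bundle.gen = neg(5) = -5
  graph.gen = mul(5, -5) = -25

Second demand — change propagation:
  driver.gen: re-runs because gamma.txt 5->7; new result 7.
  router.gen: re-runs because gamma.txt 5->7; new result -7 (unchanged).
  assets.gen: re-runs because driver.gen 5->7; new result 7.
  tables.gen: re-runs because assets.gen 5->7; driver.gen 5->7; new result 7.
  shard.gen: re-runs because tables.gen 5->7; new result 7.
  bundle.gen: re-runs because shard.gen 5->7; new result -7.
  graph.gen: re-runs because shard.gen 5->7; bundle.gen -5->-7; new result -49.

graph.gen now evaluates to -49.
Run set: assets.gen, bundle.gen, driver.gen, graph.gen, router.gen, shard.gen, tables.gen (7 run).
Changed values: assets.gen, bundle.gen, driver.gen, gamma.txt, graph.gen, shard.gen, tables.gen.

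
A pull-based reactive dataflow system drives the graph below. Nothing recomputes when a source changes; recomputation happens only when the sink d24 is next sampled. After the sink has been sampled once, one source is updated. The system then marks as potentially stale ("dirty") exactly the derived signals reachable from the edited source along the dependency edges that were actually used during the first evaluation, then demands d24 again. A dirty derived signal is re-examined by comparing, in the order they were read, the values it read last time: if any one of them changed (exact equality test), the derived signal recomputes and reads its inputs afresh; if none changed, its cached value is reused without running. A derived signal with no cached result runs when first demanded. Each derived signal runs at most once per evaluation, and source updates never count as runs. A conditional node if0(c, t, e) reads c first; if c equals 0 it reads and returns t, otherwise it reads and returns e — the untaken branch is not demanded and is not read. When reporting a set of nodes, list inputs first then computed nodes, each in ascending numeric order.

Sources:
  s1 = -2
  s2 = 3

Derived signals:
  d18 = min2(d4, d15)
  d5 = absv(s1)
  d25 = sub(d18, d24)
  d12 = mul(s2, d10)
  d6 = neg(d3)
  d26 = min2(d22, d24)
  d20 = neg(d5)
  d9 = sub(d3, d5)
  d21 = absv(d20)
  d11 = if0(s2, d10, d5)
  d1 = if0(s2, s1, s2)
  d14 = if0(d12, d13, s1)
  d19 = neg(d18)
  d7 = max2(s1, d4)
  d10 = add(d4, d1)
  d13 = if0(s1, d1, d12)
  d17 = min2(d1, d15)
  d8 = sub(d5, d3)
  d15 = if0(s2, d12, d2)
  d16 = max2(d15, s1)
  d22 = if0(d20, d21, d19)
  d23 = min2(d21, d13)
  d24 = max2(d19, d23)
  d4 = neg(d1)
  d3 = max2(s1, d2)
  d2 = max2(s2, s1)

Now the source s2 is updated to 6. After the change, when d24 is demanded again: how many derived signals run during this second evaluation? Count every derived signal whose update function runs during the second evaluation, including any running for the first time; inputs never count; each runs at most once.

Derived signals that run: d1, d2, d4, d10, d12, d15, d18, d19, d24 — 9 in total.
Key observation: the cutoff stops propagation at d13 — its inputs' values are unchanged, so it reuses its cache.

First evaluation (everything demanded from the output):
  d1 = if0(s2=3 -> else branch s2) = 3
  d2 = max2(3, -2) = 3
  d4 = neg(3) = -3
  d5 = absv(-2) = 2
  d10 = add(-3, 3) = 0
  d12 = mul(3, 0) = 0
  d13 = if0(s1=-2 -> else branch d12) = 0
  d15 = if0(s2=3 -> else branch d2) = 3
  d18 = min2(-3, 3) = -3
  d19 = neg(-3) = 3
  d20 = neg(2) = -2
  d21 = absv(-2) = 2
  d23 = min2(2, 0) = 0
  d24 = max2(3, 0) = 3

Propagation after the edit:
  d1: runs — s2 3->6; s2 3->6; result 6.
  d2: runs — s2 3->6; result 6.
  d4: runs — d1 3->6; result -6.
  d10: runs — d4 -3->-6; d1 3->6; result 0 (same value as before).
  d12: runs — s2 3->6; result 0 (same value as before).
  d13: checked — values it read are unchanged (s1 unchanged, d12 unchanged); reused cached 0 without running.
  d15: runs — s2 3->6; d2 3->6; result 6.
  d18: runs — d4 -3->-6; d15 3->6; result -6.
  d19: runs — d18 -3->-6; result 6.
  d23: checked — values it read are unchanged (d21 unchanged, d13 unchanged); reused cached 0 without running.
  d24: runs — d19 3->6; result 6.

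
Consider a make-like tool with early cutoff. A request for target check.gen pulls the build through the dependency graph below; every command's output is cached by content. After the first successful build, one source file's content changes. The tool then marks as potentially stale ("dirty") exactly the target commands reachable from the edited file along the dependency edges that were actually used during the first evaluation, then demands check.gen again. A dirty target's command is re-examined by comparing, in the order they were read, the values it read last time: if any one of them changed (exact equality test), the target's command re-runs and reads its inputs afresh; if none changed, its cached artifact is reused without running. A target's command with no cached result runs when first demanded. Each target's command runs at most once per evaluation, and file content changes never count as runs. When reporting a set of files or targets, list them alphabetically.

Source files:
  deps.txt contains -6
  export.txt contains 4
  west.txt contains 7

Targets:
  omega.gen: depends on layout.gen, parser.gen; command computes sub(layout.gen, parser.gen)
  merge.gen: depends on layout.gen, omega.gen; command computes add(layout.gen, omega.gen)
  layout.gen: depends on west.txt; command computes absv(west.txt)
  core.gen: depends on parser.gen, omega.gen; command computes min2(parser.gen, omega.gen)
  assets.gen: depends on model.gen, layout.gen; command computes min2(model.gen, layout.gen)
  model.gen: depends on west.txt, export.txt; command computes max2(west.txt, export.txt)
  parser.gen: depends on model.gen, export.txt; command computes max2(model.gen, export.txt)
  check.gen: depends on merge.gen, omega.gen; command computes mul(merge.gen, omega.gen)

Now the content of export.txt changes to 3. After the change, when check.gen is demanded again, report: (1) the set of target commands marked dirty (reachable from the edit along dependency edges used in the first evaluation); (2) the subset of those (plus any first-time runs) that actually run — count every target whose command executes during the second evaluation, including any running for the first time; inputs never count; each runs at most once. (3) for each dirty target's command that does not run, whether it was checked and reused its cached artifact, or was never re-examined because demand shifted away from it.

The edit dirties: check.gen, merge.gen, model.gen, omega.gen, parser.gen.
2 target commands run: model.gen, parser.gen.
Cache hits after checking: check.gen, merge.gen, omega.gen.
Note where the cutoff bites: omega.gen is checked, finds nothing changed, and keeps its cache.

First demand of the output computes:
  layout.gen = absv(7) = 7
  model.gen = max2(7, 4) = 7
  parser.gen = max2(7, 4) = 7
  omega.gen = sub(7, 7) = 0
  merge.gen = add(7, 0) = 7
  check.gen = mul(7, 0) = 0

After the edit, cleaning proceeds:
  model.gen: a read changed (export.txt 4->3) — executes, giving 7 — identical to its old value.
  parser.gen: a read changed (export.txt 4->3) — executes, giving 7 — identical to its old value.
  omega.gen: dirty, but its reads are unchanged (layout.gen unchanged, parser.gen unchanged); cached 0 stands.
  merge.gen: dirty, but its reads are unchanged (layout.gen unchanged, omega.gen unchanged); cached 7 stands.
  check.gen: dirty, but its reads are unchanged (merge.gen unchanged, omega.gen unchanged); cached 0 stands.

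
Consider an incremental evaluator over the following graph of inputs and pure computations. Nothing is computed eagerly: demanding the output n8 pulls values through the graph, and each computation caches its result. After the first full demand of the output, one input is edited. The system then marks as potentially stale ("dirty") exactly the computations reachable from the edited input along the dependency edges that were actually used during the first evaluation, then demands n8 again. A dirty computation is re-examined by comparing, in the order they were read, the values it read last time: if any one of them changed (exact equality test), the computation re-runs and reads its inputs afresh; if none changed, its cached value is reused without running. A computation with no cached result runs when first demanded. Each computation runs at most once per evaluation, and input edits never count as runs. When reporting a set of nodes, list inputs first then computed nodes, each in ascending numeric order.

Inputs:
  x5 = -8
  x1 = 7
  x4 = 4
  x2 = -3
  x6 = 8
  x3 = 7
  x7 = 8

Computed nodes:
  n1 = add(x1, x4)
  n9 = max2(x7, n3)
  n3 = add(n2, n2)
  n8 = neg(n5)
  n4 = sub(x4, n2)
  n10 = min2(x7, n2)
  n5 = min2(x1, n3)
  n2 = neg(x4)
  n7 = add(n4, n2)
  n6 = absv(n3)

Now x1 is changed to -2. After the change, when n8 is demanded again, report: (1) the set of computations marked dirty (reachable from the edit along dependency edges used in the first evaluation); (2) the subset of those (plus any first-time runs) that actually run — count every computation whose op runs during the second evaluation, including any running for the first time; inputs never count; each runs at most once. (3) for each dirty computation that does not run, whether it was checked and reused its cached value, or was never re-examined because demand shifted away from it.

Initial pass — values computed on the first demand:
  n2 = neg(4) = -4
  n3 = add(-4, -4) = -8
  n5 = min2(7, -8) = -8
  n8 = neg(-8) = 8

Second demand — change propagation:
  n5: re-runs because x1 7->-2; new result -8 (unchanged).
  n8: re-examined; everything it read last time is the same (n5 unchanged) — cache 8 kept, no run.

The important point: n5 recomputes to an identical value, and the output ends up unchanged.

Dirty set: n5, n8.
Run set: n5 (1 run).
Re-examined without running (cache reused): n8.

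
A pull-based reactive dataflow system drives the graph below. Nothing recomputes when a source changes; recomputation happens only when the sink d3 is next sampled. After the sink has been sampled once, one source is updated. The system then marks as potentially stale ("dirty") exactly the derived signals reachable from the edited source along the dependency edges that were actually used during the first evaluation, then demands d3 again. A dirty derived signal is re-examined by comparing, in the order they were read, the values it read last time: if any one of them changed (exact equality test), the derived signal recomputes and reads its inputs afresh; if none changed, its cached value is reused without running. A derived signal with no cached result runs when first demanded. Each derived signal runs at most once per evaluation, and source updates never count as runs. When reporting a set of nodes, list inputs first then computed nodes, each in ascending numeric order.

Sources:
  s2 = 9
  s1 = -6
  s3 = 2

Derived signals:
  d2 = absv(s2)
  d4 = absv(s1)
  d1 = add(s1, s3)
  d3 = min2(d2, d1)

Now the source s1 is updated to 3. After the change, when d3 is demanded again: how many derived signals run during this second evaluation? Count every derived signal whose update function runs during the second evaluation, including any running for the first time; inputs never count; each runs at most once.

Derived signals that run: d1, d3 — 2 in total.

First evaluation (everything demanded from the output):
  d1 = add(-6, 2) = -4
  d2 = absv(9) = 9
  d3 = min2(9, -4) = -4

Propagation after the edit:
  d1: runs — s1 -6->3; result 5.
  d3: runs — d1 -4->5; result 5.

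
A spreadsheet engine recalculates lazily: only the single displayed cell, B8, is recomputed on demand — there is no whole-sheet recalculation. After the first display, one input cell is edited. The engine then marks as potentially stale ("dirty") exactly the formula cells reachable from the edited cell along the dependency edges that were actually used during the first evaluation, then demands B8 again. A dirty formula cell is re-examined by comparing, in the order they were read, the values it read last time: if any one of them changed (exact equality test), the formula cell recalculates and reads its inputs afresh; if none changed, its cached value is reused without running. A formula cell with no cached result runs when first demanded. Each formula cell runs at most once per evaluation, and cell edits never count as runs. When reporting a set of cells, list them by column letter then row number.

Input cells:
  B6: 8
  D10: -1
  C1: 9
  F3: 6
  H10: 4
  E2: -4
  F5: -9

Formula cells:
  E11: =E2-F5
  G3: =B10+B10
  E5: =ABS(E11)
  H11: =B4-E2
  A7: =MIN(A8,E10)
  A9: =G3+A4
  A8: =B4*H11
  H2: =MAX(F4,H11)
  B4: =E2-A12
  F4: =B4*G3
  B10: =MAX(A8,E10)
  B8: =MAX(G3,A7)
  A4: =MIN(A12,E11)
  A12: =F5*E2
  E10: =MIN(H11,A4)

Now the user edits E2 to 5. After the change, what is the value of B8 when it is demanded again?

New value of B8: 4500.

First evaluation (everything demanded from the output):
  A12 = -9 * -4 = 36
  B4 = -4 - 36 = -40
  E11 = -4 - -9 = 5
  A4 = MIN(36, 5) = 5
  H11 = -40 - -4 = -36
  A8 = -40 * -36 = 1440
  E10 = MIN(-36, 5) = -36
  A7 = MIN(1440, -36) = -36
  B10 = MAX(1440, -36) = 1440
  G3 = 1440 + 1440 = 2880
  B8 = MAX(2880, -36) = 2880

Propagation after the edit:
  A12: runs — E2 -4->5; result -45.
  B4: runs — E2 -4->5; A12 36->-45; result 50.
  E11: runs — E2 -4->5; result 14.
  A4: runs — A12 36->-45; E11 5->14; result -45.
  H11: runs — B4 -40->50; E2 -4->5; result 45.
  A8: runs — B4 -40->50; H11 -36->45; result 2250.
  E10: runs — H11 -36->45; A4 5->-45; result -45.
  A7: runs — A8 1440->2250; E10 -36->-45; result -45.
  B10: runs — A8 1440->2250; E10 -36->-45; result 2250.
  G3: runs — B10 1440->2250; B10 1440->2250; result 4500.
  B8: runs — G3 2880->4500; A7 -36->-45; result 4500.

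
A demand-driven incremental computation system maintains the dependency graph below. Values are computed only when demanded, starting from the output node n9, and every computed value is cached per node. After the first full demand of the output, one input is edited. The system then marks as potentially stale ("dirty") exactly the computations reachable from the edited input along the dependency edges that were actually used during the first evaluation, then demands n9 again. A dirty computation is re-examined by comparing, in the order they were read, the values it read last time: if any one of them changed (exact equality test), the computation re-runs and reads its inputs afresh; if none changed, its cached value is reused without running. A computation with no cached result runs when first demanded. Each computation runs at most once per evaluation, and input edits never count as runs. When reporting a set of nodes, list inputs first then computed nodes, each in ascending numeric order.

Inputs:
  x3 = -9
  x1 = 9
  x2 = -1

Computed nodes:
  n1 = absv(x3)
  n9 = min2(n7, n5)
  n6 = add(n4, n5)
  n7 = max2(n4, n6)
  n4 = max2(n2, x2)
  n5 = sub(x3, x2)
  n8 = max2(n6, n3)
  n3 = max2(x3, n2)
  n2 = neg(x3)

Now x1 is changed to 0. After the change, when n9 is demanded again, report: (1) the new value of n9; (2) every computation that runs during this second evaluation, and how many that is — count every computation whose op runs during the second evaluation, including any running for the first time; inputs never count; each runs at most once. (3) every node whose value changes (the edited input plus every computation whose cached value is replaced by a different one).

First evaluation (everything demanded from the output):
  n2 = neg(-9) = 9
  n4 = max2(9, -1) = 9
  n5 = sub(-9, -1) = -8
  n6 = add(9, -8) = 1
  n7 = max2(9, 1) = 9
  n9 = min2(9, -8) = -8

Propagation after the edit:
  x1 feeds no computation that the output demands — nothing is marked dirty and nothing runs.

Key observation: x1 is never demanded by the output, so the edit triggers no recomputation at all.

New value of n9: -8.
Computations that run: none — 0 in total.
Values that change: x1.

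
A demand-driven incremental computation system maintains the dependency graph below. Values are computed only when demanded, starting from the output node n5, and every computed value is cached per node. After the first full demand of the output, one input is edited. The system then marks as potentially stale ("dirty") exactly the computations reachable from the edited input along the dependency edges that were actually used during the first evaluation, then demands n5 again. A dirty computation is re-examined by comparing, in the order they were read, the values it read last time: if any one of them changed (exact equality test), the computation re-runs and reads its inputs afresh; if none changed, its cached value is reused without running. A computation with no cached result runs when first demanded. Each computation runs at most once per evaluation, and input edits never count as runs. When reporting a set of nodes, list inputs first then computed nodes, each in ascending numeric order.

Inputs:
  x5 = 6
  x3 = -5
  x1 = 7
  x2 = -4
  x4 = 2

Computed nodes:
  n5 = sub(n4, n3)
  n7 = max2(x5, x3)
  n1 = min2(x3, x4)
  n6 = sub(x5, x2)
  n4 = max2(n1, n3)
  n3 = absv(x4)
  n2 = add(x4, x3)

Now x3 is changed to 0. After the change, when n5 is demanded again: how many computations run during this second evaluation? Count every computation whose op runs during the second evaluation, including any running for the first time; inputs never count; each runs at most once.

Computations that run: n1, n4 — 2 in total.
Key observation: the change is absorbed at n4 — it re-runs but produces the same value, and the output's value is unchanged.

First evaluation (everything demanded from the output):
  n1 = min2(-5, 2) = -5
  n3 = absv(2) = 2
  n4 = max2(-5, 2) = 2
  n5 = sub(2, 2) = 0

Propagation after the edit:
  n1: runs — x3 -5->0; result 0.
  n4: runs — n1 -5->0; result 2 (same value as before).
  n5: checked — values it read are unchanged (n4 unchanged, n3 unchanged); reused cached 0 without running.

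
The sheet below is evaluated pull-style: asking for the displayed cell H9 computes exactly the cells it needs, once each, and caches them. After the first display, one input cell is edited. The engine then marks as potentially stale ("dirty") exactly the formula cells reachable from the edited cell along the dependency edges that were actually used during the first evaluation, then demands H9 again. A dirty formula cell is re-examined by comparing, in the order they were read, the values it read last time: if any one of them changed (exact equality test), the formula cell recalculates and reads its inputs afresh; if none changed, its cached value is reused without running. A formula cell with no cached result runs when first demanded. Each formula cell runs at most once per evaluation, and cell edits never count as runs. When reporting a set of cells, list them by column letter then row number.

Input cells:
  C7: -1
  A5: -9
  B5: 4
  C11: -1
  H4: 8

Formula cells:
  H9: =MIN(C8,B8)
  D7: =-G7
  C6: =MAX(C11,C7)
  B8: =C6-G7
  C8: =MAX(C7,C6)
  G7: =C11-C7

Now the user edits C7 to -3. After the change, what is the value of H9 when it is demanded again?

Demanding H9 again yields -3.

First demand of the output computes:
  C6 = MAX(-1, -1) = -1
  C8 = MAX(-1, -1) = -1
  G7 = -1 - -1 = 0
  B8 = -1 - 0 = -1
  H9 = MIN(-1, -1) = -1

After the edit, cleaning proceeds:
  C6: a read changed (C7 -1->-3) — executes, giving -1 — identical to its old value.
  C8: a read changed (C7 -1->-3) — executes, giving -1 — identical to its old value.
  G7: a read changed (C7 -1->-3) — executes, giving 2.
  B8: a read changed (G7 0->2) — executes, giving -3.
  H9: a read changed (B8 -1->-3) — executes, giving -3.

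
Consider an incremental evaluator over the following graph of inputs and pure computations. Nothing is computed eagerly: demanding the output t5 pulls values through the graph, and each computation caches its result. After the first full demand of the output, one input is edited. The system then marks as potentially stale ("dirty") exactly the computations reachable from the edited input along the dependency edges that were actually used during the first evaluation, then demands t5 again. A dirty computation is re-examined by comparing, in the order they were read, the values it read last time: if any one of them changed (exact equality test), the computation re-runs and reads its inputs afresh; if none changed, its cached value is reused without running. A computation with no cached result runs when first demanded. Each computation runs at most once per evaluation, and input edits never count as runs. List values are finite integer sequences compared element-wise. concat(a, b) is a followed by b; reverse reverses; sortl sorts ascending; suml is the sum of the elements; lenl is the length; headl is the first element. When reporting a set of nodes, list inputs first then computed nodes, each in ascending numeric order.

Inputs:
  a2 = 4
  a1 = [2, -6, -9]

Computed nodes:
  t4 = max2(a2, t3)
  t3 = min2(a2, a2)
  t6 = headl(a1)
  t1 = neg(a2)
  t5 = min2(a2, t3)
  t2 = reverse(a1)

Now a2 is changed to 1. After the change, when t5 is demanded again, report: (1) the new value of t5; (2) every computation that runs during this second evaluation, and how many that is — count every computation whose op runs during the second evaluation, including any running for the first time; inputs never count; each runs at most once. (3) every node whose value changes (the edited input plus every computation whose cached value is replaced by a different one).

Initial pass — values computed on the first demand:
  t3 = min2(4, 4) = 4
  t5 = min2(4, 4) = 4

Second demand — change propagation:
  t3: re-runs because a2 4->1; a2 4->1; new result 1.
  t5: re-runs because a2 4->1; t3 4->1; new result 1.

t5 now evaluates to 1.
Run set: t3, t5 (2 run).
Changed values: a2, t3, t5.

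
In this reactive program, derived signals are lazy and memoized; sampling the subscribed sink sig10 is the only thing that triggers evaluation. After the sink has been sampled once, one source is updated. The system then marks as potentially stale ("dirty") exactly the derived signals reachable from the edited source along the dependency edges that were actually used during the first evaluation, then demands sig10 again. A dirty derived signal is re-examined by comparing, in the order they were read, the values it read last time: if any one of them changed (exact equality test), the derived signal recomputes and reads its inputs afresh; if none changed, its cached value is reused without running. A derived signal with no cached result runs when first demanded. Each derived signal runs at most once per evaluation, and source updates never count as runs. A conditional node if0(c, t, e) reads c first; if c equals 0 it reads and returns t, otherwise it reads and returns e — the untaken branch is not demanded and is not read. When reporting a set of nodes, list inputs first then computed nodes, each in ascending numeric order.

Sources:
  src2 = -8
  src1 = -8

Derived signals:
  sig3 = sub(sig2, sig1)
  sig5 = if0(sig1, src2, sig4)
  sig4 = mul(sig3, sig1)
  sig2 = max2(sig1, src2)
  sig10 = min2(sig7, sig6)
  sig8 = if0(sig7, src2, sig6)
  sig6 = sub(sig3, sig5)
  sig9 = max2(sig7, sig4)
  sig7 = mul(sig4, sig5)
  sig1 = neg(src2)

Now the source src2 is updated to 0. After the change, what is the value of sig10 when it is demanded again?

Demanding sig10 again yields 0.
Note where the cutoff bites: sig6 is checked, finds nothing changed, and keeps its cache.

First demand of the output computes:
  sig1 = neg(-8) = 8
  sig2 = max2(8, -8) = 8
  sig3 = sub(8, 8) = 0
  sig4 = mul(0, 8) = 0
  sig5 = if0(sig1=8 -> else branch sig4) = 0
  sig6 = sub(0, 0) = 0
  sig7 = mul(0, 0) = 0
  sig10 = min2(0, 0) = 0

After the edit, cleaning proceeds:
  sig1: a read changed (src2 -8->0) — executes, giving 0.
  sig2: a read changed (sig1 8->0; src2 -8->0) — executes, giving 0.
  sig3: a read changed (sig2 8->0; sig1 8->0) — executes, giving 0 — identical to its old value.
  sig4: a read changed (sig1 8->0) — executes, giving 0 — identical to its old value.
  sig5: a read changed (sig1 8->0) — executes, giving 0 — identical to its old value.
  sig6: dirty, but its reads are unchanged (sig3 unchanged, sig5 unchanged); cached 0 stands.
  sig7: dirty, but its reads are unchanged (sig4 unchanged, sig5 unchanged); cached 0 stands.
  sig10: dirty, but its reads are unchanged (sig7 unchanged, sig6 unchanged); cached 0 stands.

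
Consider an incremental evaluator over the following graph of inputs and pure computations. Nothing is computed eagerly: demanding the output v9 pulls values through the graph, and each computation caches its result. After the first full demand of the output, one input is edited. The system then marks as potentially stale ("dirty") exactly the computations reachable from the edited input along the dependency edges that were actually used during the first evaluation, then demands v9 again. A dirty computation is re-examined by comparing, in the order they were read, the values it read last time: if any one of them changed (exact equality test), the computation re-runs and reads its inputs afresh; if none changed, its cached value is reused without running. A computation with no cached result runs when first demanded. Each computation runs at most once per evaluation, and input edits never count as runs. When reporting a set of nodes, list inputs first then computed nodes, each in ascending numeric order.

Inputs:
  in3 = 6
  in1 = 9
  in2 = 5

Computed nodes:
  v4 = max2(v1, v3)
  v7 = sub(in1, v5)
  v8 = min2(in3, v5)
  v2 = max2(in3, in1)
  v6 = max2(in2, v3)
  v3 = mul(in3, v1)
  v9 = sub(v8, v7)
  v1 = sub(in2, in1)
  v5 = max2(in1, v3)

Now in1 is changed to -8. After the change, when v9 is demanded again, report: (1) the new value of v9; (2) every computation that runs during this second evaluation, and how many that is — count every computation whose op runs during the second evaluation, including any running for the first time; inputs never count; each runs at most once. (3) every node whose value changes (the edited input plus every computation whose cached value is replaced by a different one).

v9 now evaluates to 92.
Run set: v1, v3, v5, v7, v8, v9 (6 run).
Changed values: in1, v1, v3, v5, v7, v9.

Initial pass — values computed on the first demand:
  v1 = sub(5, 9) = -4
  v3 = mul(6, -4) = -24
  v5 = max2(9, -24) = 9
  v7 = sub(9, 9) = 0
  v8 = min2(6, 9) = 6
  v9 = sub(6, 0) = 6

Second demand — change propagation:
  v1: re-runs because in1 9->-8; new result 13.
  v3: re-runs because v1 -4->13; new result 78.
  v5: re-runs because in1 9->-8; v3 -24->78; new result 78.
  v7: re-runs because in1 9->-8; v5 9->78; new result -86.
  v8: re-runs because v5 9->78; new result 6 (unchanged).
  v9: re-runs because v7 0->-86; new result 92.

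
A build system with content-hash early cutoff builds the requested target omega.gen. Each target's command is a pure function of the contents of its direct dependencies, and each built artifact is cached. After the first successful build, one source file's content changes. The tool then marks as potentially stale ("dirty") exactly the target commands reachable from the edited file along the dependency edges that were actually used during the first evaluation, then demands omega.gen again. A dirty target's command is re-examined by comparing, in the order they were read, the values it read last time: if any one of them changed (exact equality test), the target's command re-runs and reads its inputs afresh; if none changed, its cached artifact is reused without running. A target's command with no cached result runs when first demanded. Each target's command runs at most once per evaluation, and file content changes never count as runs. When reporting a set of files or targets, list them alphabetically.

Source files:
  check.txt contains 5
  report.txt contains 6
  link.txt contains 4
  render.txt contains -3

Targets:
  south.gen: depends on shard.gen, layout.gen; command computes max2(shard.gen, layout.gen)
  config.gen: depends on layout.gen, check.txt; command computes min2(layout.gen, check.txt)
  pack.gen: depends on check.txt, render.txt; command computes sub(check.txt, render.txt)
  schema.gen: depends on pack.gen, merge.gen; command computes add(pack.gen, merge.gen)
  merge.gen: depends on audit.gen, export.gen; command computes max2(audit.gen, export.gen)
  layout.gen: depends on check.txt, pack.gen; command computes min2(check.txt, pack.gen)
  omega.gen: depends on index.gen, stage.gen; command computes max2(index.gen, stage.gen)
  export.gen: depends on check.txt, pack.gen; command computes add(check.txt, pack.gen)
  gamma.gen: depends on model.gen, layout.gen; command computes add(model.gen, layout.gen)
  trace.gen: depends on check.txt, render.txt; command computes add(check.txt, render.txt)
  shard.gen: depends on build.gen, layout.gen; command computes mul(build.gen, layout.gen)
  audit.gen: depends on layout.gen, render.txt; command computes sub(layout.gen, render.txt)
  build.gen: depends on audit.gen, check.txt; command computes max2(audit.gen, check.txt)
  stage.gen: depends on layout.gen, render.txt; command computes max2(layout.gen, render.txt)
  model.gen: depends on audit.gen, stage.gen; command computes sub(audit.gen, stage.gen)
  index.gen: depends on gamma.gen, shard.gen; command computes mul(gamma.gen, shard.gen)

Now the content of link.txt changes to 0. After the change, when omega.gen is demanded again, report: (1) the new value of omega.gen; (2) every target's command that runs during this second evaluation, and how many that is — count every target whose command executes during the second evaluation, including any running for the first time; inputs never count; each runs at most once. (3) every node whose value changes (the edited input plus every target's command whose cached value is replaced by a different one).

First evaluation (everything demanded from the output):
  pack.gen = sub(5, -3) = 8
  layout.gen = min2(5, 8) = 5
  audit.gen = sub(5, -3) = 8
  build.gen = max2(8, 5) = 8
  shard.gen = mul(8, 5) = 40
  stage.gen = max2(5, -3) = 5
  model.gen = sub(8, 5) = 3
  gamma.gen = add(3, 5) = 8
  index.gen = mul(8, 40) = 320
  omega.gen = max2(320, 5) = 320

Propagation after the edit:
  link.txt feeds no computation that the output demands — nothing is marked dirty and nothing runs.

Key observation: link.txt is never demanded by the output, so the edit triggers no recomputation at all.

New value of omega.gen: 320.
Target commands that run: none — 0 in total.
Values that change: link.txt.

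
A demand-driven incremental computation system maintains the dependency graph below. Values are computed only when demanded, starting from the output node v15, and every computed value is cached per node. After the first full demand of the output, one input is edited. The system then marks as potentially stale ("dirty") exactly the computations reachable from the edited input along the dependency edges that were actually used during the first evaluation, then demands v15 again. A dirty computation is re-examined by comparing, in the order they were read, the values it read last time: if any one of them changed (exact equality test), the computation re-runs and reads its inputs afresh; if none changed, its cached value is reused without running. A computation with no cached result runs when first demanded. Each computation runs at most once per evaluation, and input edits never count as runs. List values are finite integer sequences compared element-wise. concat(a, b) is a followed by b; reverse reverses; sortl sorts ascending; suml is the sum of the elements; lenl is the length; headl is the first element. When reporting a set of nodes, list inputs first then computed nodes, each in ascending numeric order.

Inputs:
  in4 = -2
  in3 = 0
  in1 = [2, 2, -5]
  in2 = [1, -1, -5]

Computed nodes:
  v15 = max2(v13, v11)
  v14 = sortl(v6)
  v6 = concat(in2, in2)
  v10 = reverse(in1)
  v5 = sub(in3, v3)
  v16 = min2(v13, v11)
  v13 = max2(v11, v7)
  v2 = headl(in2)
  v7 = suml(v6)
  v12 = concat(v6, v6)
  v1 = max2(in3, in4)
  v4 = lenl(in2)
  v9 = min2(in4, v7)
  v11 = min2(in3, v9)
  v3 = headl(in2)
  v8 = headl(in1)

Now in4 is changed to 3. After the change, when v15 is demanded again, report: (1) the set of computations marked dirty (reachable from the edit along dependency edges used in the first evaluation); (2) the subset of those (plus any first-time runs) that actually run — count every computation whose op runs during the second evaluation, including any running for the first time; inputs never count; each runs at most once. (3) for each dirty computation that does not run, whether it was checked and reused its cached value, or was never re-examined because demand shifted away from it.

Marked dirty: v9, v11, v13, v15.
Computations that run: v9 — 1 in total.
Checked but reused from cache: v11, v13, v15.
Key observation: the change is absorbed at v9 — it re-runs but produces the same value, and the output's value is unchanged.

First evaluation (everything demanded from the output):
  v6 = concat([1, -1, -5], [1, -1, -5]) = [1, -1, -5, 1, -1, -5]
  v7 = suml([1, -1, -5, 1, -1, -5]) = -10
  v9 = min2(-2, -10) = -10
  v11 = min2(0, -10) = -10
  v13 = max2(-10, -10) = -10
  v15 = max2(-10, -10) = -10

Propagation after the edit:
  v9: runs — in4 -2->3; result -10 (same value as before).
  v11: checked — values it read are unchanged (in3 unchanged, v9 unchanged); reused cached -10 without running.
  v13: checked — values it read are unchanged (v11 unchanged, v7 unchanged); reused cached -10 without running.
  v15: checked — values it read are unchanged (v13 unchanged, v11 unchanged); reused cached -10 without running.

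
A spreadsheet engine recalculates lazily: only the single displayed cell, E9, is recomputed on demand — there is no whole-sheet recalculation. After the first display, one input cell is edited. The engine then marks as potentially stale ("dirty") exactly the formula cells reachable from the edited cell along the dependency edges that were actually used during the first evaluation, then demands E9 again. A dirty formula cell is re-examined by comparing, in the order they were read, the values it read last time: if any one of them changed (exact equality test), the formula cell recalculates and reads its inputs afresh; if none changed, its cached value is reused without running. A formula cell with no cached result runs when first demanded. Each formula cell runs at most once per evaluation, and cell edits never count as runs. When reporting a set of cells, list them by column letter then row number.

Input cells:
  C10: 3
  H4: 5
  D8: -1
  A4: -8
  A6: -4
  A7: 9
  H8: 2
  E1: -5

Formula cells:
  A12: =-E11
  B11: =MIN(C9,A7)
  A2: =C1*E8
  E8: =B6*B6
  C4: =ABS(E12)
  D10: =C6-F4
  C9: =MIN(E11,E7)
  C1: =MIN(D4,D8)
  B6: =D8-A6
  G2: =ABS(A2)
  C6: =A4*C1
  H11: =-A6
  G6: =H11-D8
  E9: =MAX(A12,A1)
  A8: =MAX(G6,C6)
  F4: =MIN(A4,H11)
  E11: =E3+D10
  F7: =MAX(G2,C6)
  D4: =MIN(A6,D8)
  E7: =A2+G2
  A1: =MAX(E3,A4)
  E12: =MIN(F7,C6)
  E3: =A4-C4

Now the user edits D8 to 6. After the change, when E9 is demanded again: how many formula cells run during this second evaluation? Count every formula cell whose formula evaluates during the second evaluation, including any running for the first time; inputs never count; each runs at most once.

First evaluation (everything demanded from the output):
  B6 = -1 - -4 = 3
  D4 = MIN(-4, -1) = -4
  C1 = MIN(-4, -1) = -4
  C6 = -8 * -4 = 32
  E8 = 3 * 3 = 9
  A2 = -4 * 9 = -36
  G2 = ABS(-36) = 36
  F7 = MAX(36, 32) = 36
  E12 = MIN(36, 32) = 32
  C4 = ABS(32) = 32
  E3 = -8 - 32 = -40
  A1 = MAX(-40, -8) = -8
  H11 = -(-4) = 4
  F4 = MIN(-8, 4) = -8
  D10 = 32 - -8 = 40
  E11 = -40 + 40 = 0
  A12 = -(0) = 0
  E9 = MAX(0, -8) = 0

Propagation after the edit:
  B6: runs — D8 -1->6; result 10.
  D4: runs — D8 -1->6; result -4 (same value as before).
  C1: runs — D8 -1->6; result -4 (same value as before).
  C6: checked — values it read are unchanged (A4 unchanged, C1 unchanged); reused cached 32 without running.
  D10: checked — values it read are unchanged (C6 unchanged, F4 unchanged); reused cached 40 without running.
  E8: runs — B6 3->10; B6 3->10; result 100.
  A2: runs — E8 9->100; result -400.
  G2: runs — A2 -36->-400; result 400.
  F7: runs — G2 36->400; result 400.
  E12: runs — F7 36->400; result 32 (same value as before).
  C4: checked — values it read are unchanged (E12 unchanged); reused cached 32 without running.
  E3: checked — values it read are unchanged (A4 unchanged, C4 unchanged); reused cached -40 without running.
  A1: checked — values it read are unchanged (E3 unchanged, A4 unchanged); reused cached -8 without running.
  E11: checked — values it read are unchanged (E3 unchanged, D10 unchanged); reused cached 0 without running.
  A12: checked — values it read are unchanged (E11 unchanged); reused cached 0 without running.
  E9: checked — values it read are unchanged (A12 unchanged, A1 unchanged); reused cached 0 without running.

Key observation: the cutoff stops propagation at C6 — its inputs' values are unchanged, so it reuses its cache.

Formula cells that run: A2, B6, C1, D4, E8, E12, F7, G2 — 8 in total.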